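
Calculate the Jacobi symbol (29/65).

1

Reciprocity: 29 ≡ 1 and 65 ≡ 1 (mod 4), so (29/65) = +(65/29).
Reduce top mod 29: now compute (7/29).
Reciprocity: 7 ≡ 3 and 29 ≡ 1 (mod 4), so (7/29) = +(29/7).
Reduce top mod 7: now compute (1/7).
Reached (1/7) = 1. Collecting the sign flips along the way, the symbol is +1.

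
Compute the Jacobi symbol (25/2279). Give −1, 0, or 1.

1

Reciprocity: 25 ≡ 1 and 2279 ≡ 3 (mod 4), so (25/2279) = +(2279/25).
Reduce top mod 25: now compute (4/25).
Pull out 2^2: since 25 ≡ 1 (mod 8), (2/25) = +1, so (2/25)^2 = +1.
Reached (1/25) = 1. Collecting the sign flips along the way, the symbol is +1.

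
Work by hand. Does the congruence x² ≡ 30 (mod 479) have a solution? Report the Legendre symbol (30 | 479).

1

Pull out 2: since 479 ≡ 7 (mod 8), (2/479) = +1.
Reciprocity: 15 ≡ 3 and 479 ≡ 3 (mod 4), so (15/479) = −(479/15).
Reduce top mod 15: now compute (14/15).
Pull out 2: since 15 ≡ 7 (mod 8), (2/15) = +1.
Reciprocity: 7 ≡ 3 and 15 ≡ 3 (mod 4), so (7/15) = −(15/7).
Reduce top mod 7: now compute (1/7).
Reached (1/7) = 1. Collecting the sign flips along the way, the symbol is +1.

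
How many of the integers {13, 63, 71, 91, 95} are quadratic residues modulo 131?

3

(13/131) = +1 → QR.
(63/131) = +1 → QR.
(71/131) = -1 → non-residue.
(91/131) = +1 → QR.
(95/131) = -1 → non-residue.
Total quadratic residues among the 5: 3.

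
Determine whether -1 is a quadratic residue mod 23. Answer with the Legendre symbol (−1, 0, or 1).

-1

First reduce: -1 ≡ 22 (mod 23).
Pull out 2: since 23 ≡ 7 (mod 8), (2/23) = +1.
Reciprocity: 11 ≡ 3 and 23 ≡ 3 (mod 4), so (11/23) = −(23/11).
Reduce top mod 11: now compute (1/11).
Reached (1/11) = 1. Collecting the sign flips along the way, the symbol is -1.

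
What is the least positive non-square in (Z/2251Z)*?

2

(2/2251) = −1, so 2 is the smallest positive non-residue mod 2251.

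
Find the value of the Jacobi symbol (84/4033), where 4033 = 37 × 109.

Pull out 2^2: since 4033 ≡ 1 (mod 8), (2/4033) = +1, so (2/4033)^2 = +1.
Reciprocity: 21 ≡ 1 and 4033 ≡ 1 (mod 4), so (21/4033) = +(4033/21).
Reduce top mod 21: now compute (1/21).
Reached (1/21) = 1. Collecting the sign flips along the way, the symbol is +1.

1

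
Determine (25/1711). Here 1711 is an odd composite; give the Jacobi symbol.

Reciprocity: 25 ≡ 1 and 1711 ≡ 3 (mod 4), so (25/1711) = +(1711/25).
Reduce top mod 25: now compute (11/25).
Reciprocity: 11 ≡ 3 and 25 ≡ 1 (mod 4), so (11/25) = +(25/11).
Reduce top mod 11: now compute (3/11).
Reciprocity: 3 ≡ 3 and 11 ≡ 3 (mod 4), so (3/11) = −(11/3).
Reduce top mod 3: now compute (2/3).
Pull out 2: since 3 ≡ 3 (mod 8), (2/3) = -1.
Reached (1/3) = 1. Collecting the sign flips along the way, the symbol is +1.

1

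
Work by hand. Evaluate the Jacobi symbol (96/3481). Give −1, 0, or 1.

1

Pull out 2^5: since 3481 ≡ 1 (mod 8), (2/3481) = +1, so (2/3481)^5 = +1.
Reciprocity: 3 ≡ 3 and 3481 ≡ 1 (mod 4), so (3/3481) = +(3481/3).
Reduce top mod 3: now compute (1/3).
Reached (1/3) = 1. Collecting the sign flips along the way, the symbol is +1.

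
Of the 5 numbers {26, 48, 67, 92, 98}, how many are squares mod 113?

2

(26/113) = +1 → QR.
(48/113) = -1 → non-residue.
(67/113) = -1 → non-residue.
(92/113) = -1 → non-residue.
(98/113) = +1 → QR.
Total quadratic residues among the 5: 2.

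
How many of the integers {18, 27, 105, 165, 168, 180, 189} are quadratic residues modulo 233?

(18/233) = +1 → QR.
(27/233) = -1 → non-residue.
(105/233) = +1 → QR.
(165/233) = -1 → non-residue.
(168/233) = -1 → non-residue.
(180/233) = -1 → non-residue.
(189/233) = -1 → non-residue.
Total quadratic residues among the 7: 2.

2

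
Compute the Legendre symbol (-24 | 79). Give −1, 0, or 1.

First reduce: -24 ≡ 55 (mod 79).
Reciprocity: 55 ≡ 3 and 79 ≡ 3 (mod 4), so (55/79) = −(79/55).
Reduce top mod 55: now compute (24/55).
Pull out 2^3: since 55 ≡ 7 (mod 8), (2/55) = +1, so (2/55)^3 = +1.
Reciprocity: 3 ≡ 3 and 55 ≡ 3 (mod 4), so (3/55) = −(55/3).
Reduce top mod 3: now compute (1/3).
Reached (1/3) = 1. Collecting the sign flips along the way, the symbol is +1.

1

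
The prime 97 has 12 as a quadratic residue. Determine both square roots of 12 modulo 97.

20, 77

97 ≡ 1 (mod 4), so we find a root by search.
Trying successive values, 20² = 400 ≡ 12 (mod 97). The other root is 97 − 20 = 77.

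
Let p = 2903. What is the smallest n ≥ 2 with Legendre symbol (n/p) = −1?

(2/2903) = +1, so 2 is a residue.
(3/2903) = +1, so 3 is a residue.
(4/2903) = +1, so 4 is a residue.
(5/2903) = −1, so 5 is the smallest positive non-residue mod 2903.

5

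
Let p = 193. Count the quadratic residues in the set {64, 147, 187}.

3

(64/193) = +1 → QR.
(147/193) = +1 → QR.
(187/193) = +1 → QR.
Total quadratic residues among the 3: 3.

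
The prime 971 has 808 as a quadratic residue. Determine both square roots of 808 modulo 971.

Since 971 ≡ 3 (mod 4), a square root of 808 is 808^((971+1)/4) = 808^243 mod 971.
Repeated squaring: 808^2≡352, 808^4≡587, 808^8≡835, 808^16≡47, 808^32≡267, 808^64≡406, 808^128≡737 (mod 971).
808^243 = 808^(128+64+32+16+2+1) ≡ 61 (mod 971).
Check: 61² = 3721 ≡ 808 (mod 971). The two roots are 61 and 910.

61, 910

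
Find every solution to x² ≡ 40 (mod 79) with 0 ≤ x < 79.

35, 44

Since 79 ≡ 3 (mod 4), a square root of 40 is 40^((79+1)/4) = 40^20 mod 79.
Repeated squaring: 40^2≡20, 40^4≡5, 40^8≡25, 40^16≡72 (mod 79).
40^20 = 40^(16+4) ≡ 44 (mod 79).
Check: 44² = 1936 ≡ 40 (mod 79). The two roots are 35 and 44.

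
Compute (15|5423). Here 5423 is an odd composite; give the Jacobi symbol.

-1

Reciprocity: 15 ≡ 3 and 5423 ≡ 3 (mod 4), so (15/5423) = −(5423/15).
Reduce top mod 15: now compute (8/15).
Pull out 2^3: since 15 ≡ 7 (mod 8), (2/15) = +1, so (2/15)^3 = +1.
Reached (1/15) = 1. Collecting the sign flips along the way, the symbol is -1.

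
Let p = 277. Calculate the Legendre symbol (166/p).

Pull out 2: since 277 ≡ 5 (mod 8), (2/277) = -1.
Reciprocity: 83 ≡ 3 and 277 ≡ 1 (mod 4), so (83/277) = +(277/83).
Reduce top mod 83: now compute (28/83).
Pull out 2^2: since 83 ≡ 3 (mod 8), (2/83) = -1, so (2/83)^2 = +1.
Reciprocity: 7 ≡ 3 and 83 ≡ 3 (mod 4), so (7/83) = −(83/7).
Reduce top mod 7: now compute (6/7).
Pull out 2: since 7 ≡ 7 (mod 8), (2/7) = +1.
Reciprocity: 3 ≡ 3 and 7 ≡ 3 (mod 4), so (3/7) = −(7/3).
Reduce top mod 3: now compute (1/3).
Reached (1/3) = 1. Collecting the sign flips along the way, the symbol is -1.

-1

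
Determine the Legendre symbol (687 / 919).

-1

Reciprocity: 687 ≡ 3 and 919 ≡ 3 (mod 4), so (687/919) = −(919/687).
Reduce top mod 687: now compute (232/687).
Pull out 2^3: since 687 ≡ 7 (mod 8), (2/687) = +1, so (2/687)^3 = +1.
Reciprocity: 29 ≡ 1 and 687 ≡ 3 (mod 4), so (29/687) = +(687/29).
Reduce top mod 29: now compute (20/29).
Pull out 2^2: since 29 ≡ 5 (mod 8), (2/29) = -1, so (2/29)^2 = +1.
Reciprocity: 5 ≡ 1 and 29 ≡ 1 (mod 4), so (5/29) = +(29/5).
Reduce top mod 5: now compute (4/5).
Pull out 2^2: since 5 ≡ 5 (mod 8), (2/5) = -1, so (2/5)^2 = +1.
Reached (1/5) = 1. Collecting the sign flips along the way, the symbol is -1.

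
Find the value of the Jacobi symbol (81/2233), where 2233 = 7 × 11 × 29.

1

Reciprocity: 81 ≡ 1 and 2233 ≡ 1 (mod 4), so (81/2233) = +(2233/81).
Reduce top mod 81: now compute (46/81).
Pull out 2: since 81 ≡ 1 (mod 8), (2/81) = +1.
Reciprocity: 23 ≡ 3 and 81 ≡ 1 (mod 4), so (23/81) = +(81/23).
Reduce top mod 23: now compute (12/23).
Pull out 2^2: since 23 ≡ 7 (mod 8), (2/23) = +1, so (2/23)^2 = +1.
Reciprocity: 3 ≡ 3 and 23 ≡ 3 (mod 4), so (3/23) = −(23/3).
Reduce top mod 3: now compute (2/3).
Pull out 2: since 3 ≡ 3 (mod 8), (2/3) = -1.
Reached (1/3) = 1. Collecting the sign flips along the way, the symbol is +1.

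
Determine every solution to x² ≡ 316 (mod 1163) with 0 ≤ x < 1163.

Since 1163 ≡ 3 (mod 4), a square root of 316 is 316^((1163+1)/4) = 316^291 mod 1163.
Repeated squaring: 316^2≡1001, 316^4≡658, 316^8≡328, 316^16≡588, 316^32≡333, 316^64≡404, 316^128≡396, 316^256≡974 (mod 1163).
316^291 = 316^(256+32+2+1) ≡ 374 (mod 1163).
Check: 374² = 139876 ≡ 316 (mod 1163). The two roots are 374 and 789.

374, 789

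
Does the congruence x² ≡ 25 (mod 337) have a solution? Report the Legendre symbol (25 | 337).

1

Reciprocity: 25 ≡ 1 and 337 ≡ 1 (mod 4), so (25/337) = +(337/25).
Reduce top mod 25: now compute (12/25).
Pull out 2^2: since 25 ≡ 1 (mod 8), (2/25) = +1, so (2/25)^2 = +1.
Reciprocity: 3 ≡ 3 and 25 ≡ 1 (mod 4), so (3/25) = +(25/3).
Reduce top mod 3: now compute (1/3).
Reached (1/3) = 1. Collecting the sign flips along the way, the symbol is +1.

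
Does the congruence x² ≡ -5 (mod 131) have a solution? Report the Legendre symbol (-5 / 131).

First reduce: -5 ≡ 126 (mod 131).
Pull out 2: since 131 ≡ 3 (mod 8), (2/131) = -1.
Reciprocity: 63 ≡ 3 and 131 ≡ 3 (mod 4), so (63/131) = −(131/63).
Reduce top mod 63: now compute (5/63).
Reciprocity: 5 ≡ 1 and 63 ≡ 3 (mod 4), so (5/63) = +(63/5).
Reduce top mod 5: now compute (3/5).
Reciprocity: 3 ≡ 3 and 5 ≡ 1 (mod 4), so (3/5) = +(5/3).
Reduce top mod 3: now compute (2/3).
Pull out 2: since 3 ≡ 3 (mod 8), (2/3) = -1.
Reached (1/3) = 1. Collecting the sign flips along the way, the symbol is -1.

-1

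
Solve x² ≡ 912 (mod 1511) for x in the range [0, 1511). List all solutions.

138, 1373

Since 1511 ≡ 3 (mod 4), a square root of 912 is 912^((1511+1)/4) = 912^378 mod 1511.
Repeated squaring: 912^2≡694, 912^4≡1138, 912^8≡117, 912^16≡90, 912^32≡545, 912^64≡869, 912^128≡1172, 912^256≡85 (mod 1511).
912^378 = 912^(256+64+32+16+8+2) ≡ 1373 (mod 1511).
Check: 1373² = 1885129 ≡ 912 (mod 1511). The two roots are 138 and 1373.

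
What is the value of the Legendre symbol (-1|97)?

First reduce: -1 ≡ 96 (mod 97).
Pull out 2^5: since 97 ≡ 1 (mod 8), (2/97) = +1, so (2/97)^5 = +1.
Reciprocity: 3 ≡ 3 and 97 ≡ 1 (mod 4), so (3/97) = +(97/3).
Reduce top mod 3: now compute (1/3).
Reached (1/3) = 1. Collecting the sign flips along the way, the symbol is +1.

1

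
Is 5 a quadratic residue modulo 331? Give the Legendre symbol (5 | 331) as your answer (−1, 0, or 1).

Reciprocity: 5 ≡ 1 and 331 ≡ 3 (mod 4), so (5/331) = +(331/5).
Reduce top mod 5: now compute (1/5).
Reached (1/5) = 1. Collecting the sign flips along the way, the symbol is +1.

1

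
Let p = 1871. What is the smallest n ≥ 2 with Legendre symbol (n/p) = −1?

7

(2/1871) = +1, so 2 is a residue.
(3/1871) = +1, so 3 is a residue.
(4/1871) = +1, so 4 is a residue.
(5/1871) = +1, so 5 is a residue.
(6/1871) = +1, so 6 is a residue.
(7/1871) = −1, so 7 is the smallest positive non-residue mod 1871.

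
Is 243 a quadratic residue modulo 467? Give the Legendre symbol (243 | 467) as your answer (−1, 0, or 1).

Reciprocity: 243 ≡ 3 and 467 ≡ 3 (mod 4), so (243/467) = −(467/243).
Reduce top mod 243: now compute (224/243).
Pull out 2^5: since 243 ≡ 3 (mod 8), (2/243) = -1, so (2/243)^5 = -1.
Reciprocity: 7 ≡ 3 and 243 ≡ 3 (mod 4), so (7/243) = −(243/7).
Reduce top mod 7: now compute (5/7).
Reciprocity: 5 ≡ 1 and 7 ≡ 3 (mod 4), so (5/7) = +(7/5).
Reduce top mod 5: now compute (2/5).
Pull out 2: since 5 ≡ 5 (mod 8), (2/5) = -1.
Reached (1/5) = 1. Collecting the sign flips along the way, the symbol is +1.

1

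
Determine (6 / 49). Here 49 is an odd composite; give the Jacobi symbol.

Pull out 2: since 49 ≡ 1 (mod 8), (2/49) = +1.
Reciprocity: 3 ≡ 3 and 49 ≡ 1 (mod 4), so (3/49) = +(49/3).
Reduce top mod 3: now compute (1/3).
Reached (1/3) = 1. Collecting the sign flips along the way, the symbol is +1.

1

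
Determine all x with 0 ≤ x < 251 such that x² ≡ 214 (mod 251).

88, 163

Since 251 ≡ 3 (mod 4), a square root of 214 is 214^((251+1)/4) = 214^63 mod 251.
Repeated squaring: 214^2≡114, 214^4≡195, 214^8≡124, 214^16≡65, 214^32≡209 (mod 251).
214^63 = 214^(32+16+8+4+2+1) ≡ 88 (mod 251).
Check: 88² = 7744 ≡ 214 (mod 251). The two roots are 88 and 163.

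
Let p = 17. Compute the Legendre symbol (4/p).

Euler's criterion: (4/17) ≡ 4^8 (mod 17).
4^2 ≡ 16 (mod 17)
4^4 ≡ 1 (mod 17)
4^8 ≡ 1 (mod 17)
4^8 = 4^(8) ≡ 1 (mod 17).
Result is 1, so (4/17) = 1.

1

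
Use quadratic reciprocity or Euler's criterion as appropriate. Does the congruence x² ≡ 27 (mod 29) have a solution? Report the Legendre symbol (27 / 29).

Euler's criterion: (27/29) ≡ 27^14 (mod 29).
27^2 ≡ 4 (mod 29)
27^4 ≡ 16 (mod 29)
27^8 ≡ 24 (mod 29)
27^14 = 27^(8+4+2) ≡ 28 (mod 29).
Result is 28 ≡ −1, so (27/29) = −1.

-1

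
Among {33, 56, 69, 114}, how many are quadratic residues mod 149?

(33/149) = +1 → QR.
(56/149) = -1 → non-residue.
(69/149) = +1 → QR.
(114/149) = +1 → QR.
Total quadratic residues among the 4: 3.

3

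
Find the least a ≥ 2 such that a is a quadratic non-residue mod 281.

(2/281) = +1, so 2 is a residue.
(3/281) = −1, so 3 is the smallest positive non-residue mod 281.

3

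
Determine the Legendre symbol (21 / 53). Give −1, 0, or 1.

Reciprocity: 21 ≡ 1 and 53 ≡ 1 (mod 4), so (21/53) = +(53/21).
Reduce top mod 21: now compute (11/21).
Reciprocity: 11 ≡ 3 and 21 ≡ 1 (mod 4), so (11/21) = +(21/11).
Reduce top mod 11: now compute (10/11).
Pull out 2: since 11 ≡ 3 (mod 8), (2/11) = -1.
Reciprocity: 5 ≡ 1 and 11 ≡ 3 (mod 4), so (5/11) = +(11/5).
Reduce top mod 5: now compute (1/5).
Reached (1/5) = 1. Collecting the sign flips along the way, the symbol is -1.

-1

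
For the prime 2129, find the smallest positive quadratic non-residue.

3

(2/2129) = +1, so 2 is a residue.
(3/2129) = −1, so 3 is the smallest positive non-residue mod 2129.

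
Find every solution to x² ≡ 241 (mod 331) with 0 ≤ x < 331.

127, 204

Since 331 ≡ 3 (mod 4), a square root of 241 is 241^((331+1)/4) = 241^83 mod 331.
Repeated squaring: 241^2≡156, 241^4≡173, 241^8≡139, 241^16≡123, 241^32≡234, 241^64≡141 (mod 331).
241^83 = 241^(64+16+2+1) ≡ 127 (mod 331).
Check: 127² = 16129 ≡ 241 (mod 331). The two roots are 127 and 204.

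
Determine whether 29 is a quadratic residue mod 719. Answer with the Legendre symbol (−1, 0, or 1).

1

Euler's criterion: (29/719) ≡ 29^359 (mod 719).
29^2 ≡ 122 (mod 719)
29^4 ≡ 504 (mod 719)
29^8 ≡ 209 (mod 719)
29^16 ≡ 541 (mod 719)
29^32 ≡ 48 (mod 719)
29^64 ≡ 147 (mod 719)
29^128 ≡ 39 (mod 719)
29^256 ≡ 83 (mod 719)
29^359 = 29^(256+64+32+4+2+1) ≡ 1 (mod 719).
Result is 1, so (29/719) = 1.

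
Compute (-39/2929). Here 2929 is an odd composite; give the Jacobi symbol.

First reduce: -39 ≡ 2890 (mod 2929).
Pull out 2: since 2929 ≡ 1 (mod 8), (2/2929) = +1.
Reciprocity: 1445 ≡ 1 and 2929 ≡ 1 (mod 4), so (1445/2929) = +(2929/1445).
Reduce top mod 1445: now compute (39/1445).
Reciprocity: 39 ≡ 3 and 1445 ≡ 1 (mod 4), so (39/1445) = +(1445/39).
Reduce top mod 39: now compute (2/39).
Pull out 2: since 39 ≡ 7 (mod 8), (2/39) = +1.
Reached (1/39) = 1. Collecting the sign flips along the way, the symbol is +1.

1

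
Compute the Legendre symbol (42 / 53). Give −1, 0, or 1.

Pull out 2: since 53 ≡ 5 (mod 8), (2/53) = -1.
Reciprocity: 21 ≡ 1 and 53 ≡ 1 (mod 4), so (21/53) = +(53/21).
Reduce top mod 21: now compute (11/21).
Reciprocity: 11 ≡ 3 and 21 ≡ 1 (mod 4), so (11/21) = +(21/11).
Reduce top mod 11: now compute (10/11).
Pull out 2: since 11 ≡ 3 (mod 8), (2/11) = -1.
Reciprocity: 5 ≡ 1 and 11 ≡ 3 (mod 4), so (5/11) = +(11/5).
Reduce top mod 5: now compute (1/5).
Reached (1/5) = 1. Collecting the sign flips along the way, the symbol is +1.

1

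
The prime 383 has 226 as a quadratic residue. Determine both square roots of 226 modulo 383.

Since 383 ≡ 3 (mod 4), a square root of 226 is 226^((383+1)/4) = 226^96 mod 383.
Repeated squaring: 226^2≡137, 226^4≡2, 226^8≡4, 226^16≡16, 226^32≡256, 226^64≡43 (mod 383).
226^96 = 226^(64+32) ≡ 284 (mod 383).
Check: 284² = 80656 ≡ 226 (mod 383). The two roots are 99 and 284.

99, 284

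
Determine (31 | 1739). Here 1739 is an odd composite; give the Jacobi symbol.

1

Reciprocity: 31 ≡ 3 and 1739 ≡ 3 (mod 4), so (31/1739) = −(1739/31).
Reduce top mod 31: now compute (3/31).
Reciprocity: 3 ≡ 3 and 31 ≡ 3 (mod 4), so (3/31) = −(31/3).
Reduce top mod 3: now compute (1/3).
Reached (1/3) = 1. Collecting the sign flips along the way, the symbol is +1.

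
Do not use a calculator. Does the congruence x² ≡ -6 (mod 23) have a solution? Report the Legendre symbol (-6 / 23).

First reduce: -6 ≡ 17 (mod 23).
Reciprocity: 17 ≡ 1 and 23 ≡ 3 (mod 4), so (17/23) = +(23/17).
Reduce top mod 17: now compute (6/17).
Pull out 2: since 17 ≡ 1 (mod 8), (2/17) = +1.
Reciprocity: 3 ≡ 3 and 17 ≡ 1 (mod 4), so (3/17) = +(17/3).
Reduce top mod 3: now compute (2/3).
Pull out 2: since 3 ≡ 3 (mod 8), (2/3) = -1.
Reached (1/3) = 1. Collecting the sign flips along the way, the symbol is -1.

-1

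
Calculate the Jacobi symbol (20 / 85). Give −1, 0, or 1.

0

Pull out 2^2: since 85 ≡ 5 (mod 8), (2/85) = -1, so (2/85)^2 = +1.
Reciprocity: 5 ≡ 1 and 85 ≡ 1 (mod 4), so (5/85) = +(85/5).
Reduce top mod 5: now compute (0/5).
Top reduces to 0: gcd > 1, so the symbol is 0.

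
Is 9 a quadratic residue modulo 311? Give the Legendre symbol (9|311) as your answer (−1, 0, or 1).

1

Reciprocity: 9 ≡ 1 and 311 ≡ 3 (mod 4), so (9/311) = +(311/9).
Reduce top mod 9: now compute (5/9).
Reciprocity: 5 ≡ 1 and 9 ≡ 1 (mod 4), so (5/9) = +(9/5).
Reduce top mod 5: now compute (4/5).
Pull out 2^2: since 5 ≡ 5 (mod 8), (2/5) = -1, so (2/5)^2 = +1.
Reached (1/5) = 1. Collecting the sign flips along the way, the symbol is +1.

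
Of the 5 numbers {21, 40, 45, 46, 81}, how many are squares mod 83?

(21/83) = +1 → QR.
(40/83) = +1 → QR.
(45/83) = -1 → non-residue.
(46/83) = -1 → non-residue.
(81/83) = +1 → QR.
Total quadratic residues among the 5: 3.

3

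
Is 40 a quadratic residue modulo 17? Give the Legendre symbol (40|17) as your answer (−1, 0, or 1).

First reduce: 40 ≡ 6 (mod 17).
Pull out 2: since 17 ≡ 1 (mod 8), (2/17) = +1.
Reciprocity: 3 ≡ 3 and 17 ≡ 1 (mod 4), so (3/17) = +(17/3).
Reduce top mod 3: now compute (2/3).
Pull out 2: since 3 ≡ 3 (mod 8), (2/3) = -1.
Reached (1/3) = 1. Collecting the sign flips along the way, the symbol is -1.

-1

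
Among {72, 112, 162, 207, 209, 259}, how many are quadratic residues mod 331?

(72/331) = -1 → non-residue.
(112/331) = -1 → non-residue.
(162/331) = -1 → non-residue.
(207/331) = -1 → non-residue.
(209/331) = -1 → non-residue.
(259/331) = +1 → QR.
Total quadratic residues among the 6: 1.

1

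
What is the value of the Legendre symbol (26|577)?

Euler's criterion: (26/577) ≡ 26^288 (mod 577).
26^2 ≡ 99 (mod 577)
26^4 ≡ 569 (mod 577)
26^8 ≡ 64 (mod 577)
26^16 ≡ 57 (mod 577)
26^32 ≡ 364 (mod 577)
26^64 ≡ 363 (mod 577)
26^128 ≡ 213 (mod 577)
26^256 ≡ 363 (mod 577)
26^288 = 26^(256+32) ≡ 576 (mod 577).
Result is 576 ≡ −1, so (26/577) = −1.

-1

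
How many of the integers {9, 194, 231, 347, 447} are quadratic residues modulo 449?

4

(9/449) = +1 → QR.
(194/449) = +1 → QR.
(231/449) = -1 → non-residue.
(347/449) = +1 → QR.
(447/449) = +1 → QR.
Total quadratic residues among the 5: 4.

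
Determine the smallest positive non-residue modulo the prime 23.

(2/23) = +1, so 2 is a residue.
(3/23) = +1, so 3 is a residue.
(4/23) = +1, so 4 is a residue.
(5/23) = −1, so 5 is the smallest positive non-residue mod 23.

5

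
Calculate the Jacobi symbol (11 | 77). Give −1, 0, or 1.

Reciprocity: 11 ≡ 3 and 77 ≡ 1 (mod 4), so (11/77) = +(77/11).
Reduce top mod 11: now compute (0/11).
Top reduces to 0: gcd > 1, so the symbol is 0.

0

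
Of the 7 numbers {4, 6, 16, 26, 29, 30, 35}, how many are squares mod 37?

(4/37) = +1 → QR.
(6/37) = -1 → non-residue.
(16/37) = +1 → QR.
(26/37) = +1 → QR.
(29/37) = -1 → non-residue.
(30/37) = +1 → QR.
(35/37) = -1 → non-residue.
Total quadratic residues among the 7: 4.

4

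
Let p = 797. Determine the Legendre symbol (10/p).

1

Euler's criterion: (10/797) ≡ 10^398 (mod 797).
10^2 ≡ 100 (mod 797)
10^4 ≡ 436 (mod 797)
10^8 ≡ 410 (mod 797)
10^16 ≡ 730 (mod 797)
10^32 ≡ 504 (mod 797)
10^64 ≡ 570 (mod 797)
10^128 ≡ 521 (mod 797)
10^256 ≡ 461 (mod 797)
10^398 = 10^(256+128+8+4+2) ≡ 1 (mod 797).
Result is 1, so (10/797) = 1.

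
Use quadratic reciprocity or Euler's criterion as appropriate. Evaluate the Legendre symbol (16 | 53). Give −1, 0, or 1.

1

Euler's criterion: (16/53) ≡ 16^26 (mod 53).
16^2 ≡ 44 (mod 53)
16^4 ≡ 28 (mod 53)
16^8 ≡ 42 (mod 53)
16^16 ≡ 15 (mod 53)
16^26 = 16^(16+8+2) ≡ 1 (mod 53).
Result is 1, so (16/53) = 1.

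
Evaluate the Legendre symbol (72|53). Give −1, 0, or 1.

Euler's criterion: (72/53) ≡ 19^26 (mod 53).
19^2 ≡ 43 (mod 53)
19^4 ≡ 47 (mod 53)
19^8 ≡ 36 (mod 53)
19^16 ≡ 24 (mod 53)
19^26 = 19^(16+8+2) ≡ 52 (mod 53).
Result is 52 ≡ −1, so (72/53) = −1.

-1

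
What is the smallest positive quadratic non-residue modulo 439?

(2/439) = +1, so 2 is a residue.
(3/439) = −1, so 3 is the smallest positive non-residue mod 439.

3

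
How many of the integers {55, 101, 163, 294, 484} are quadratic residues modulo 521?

3

(55/521) = +1 → QR.
(101/521) = +1 → QR.
(163/521) = -1 → non-residue.
(294/521) = -1 → non-residue.
(484/521) = +1 → QR.
Total quadratic residues among the 5: 3.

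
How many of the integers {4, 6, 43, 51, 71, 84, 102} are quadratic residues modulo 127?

(4/127) = +1 → QR.
(6/127) = -1 → non-residue.
(43/127) = -1 → non-residue.
(51/127) = -1 → non-residue.
(71/127) = +1 → QR.
(84/127) = +1 → QR.
(102/127) = -1 → non-residue.
Total quadratic residues among the 7: 3.

3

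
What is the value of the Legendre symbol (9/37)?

Reciprocity: 9 ≡ 1 and 37 ≡ 1 (mod 4), so (9/37) = +(37/9).
Reduce top mod 9: now compute (1/9).
Reached (1/9) = 1. Collecting the sign flips along the way, the symbol is +1.

1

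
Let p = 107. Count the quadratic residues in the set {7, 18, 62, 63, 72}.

(7/107) = -1 → non-residue.
(18/107) = -1 → non-residue.
(62/107) = +1 → QR.
(63/107) = -1 → non-residue.
(72/107) = -1 → non-residue.
Total quadratic residues among the 5: 1.

1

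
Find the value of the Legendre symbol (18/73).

1

Euler's criterion: (18/73) ≡ 18^36 (mod 73).
18^2 ≡ 32 (mod 73)
18^4 ≡ 2 (mod 73)
18^8 ≡ 4 (mod 73)
18^16 ≡ 16 (mod 73)
18^32 ≡ 37 (mod 73)
18^36 = 18^(32+4) ≡ 1 (mod 73).
Result is 1, so (18/73) = 1.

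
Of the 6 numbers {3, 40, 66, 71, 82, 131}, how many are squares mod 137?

0

(3/137) = -1 → non-residue.
(40/137) = -1 → non-residue.
(66/137) = -1 → non-residue.
(71/137) = -1 → non-residue.
(82/137) = -1 → non-residue.
(131/137) = -1 → non-residue.
Total quadratic residues among the 6: 0.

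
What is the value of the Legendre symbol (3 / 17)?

Reciprocity: 3 ≡ 3 and 17 ≡ 1 (mod 4), so (3/17) = +(17/3).
Reduce top mod 3: now compute (2/3).
Pull out 2: since 3 ≡ 3 (mod 8), (2/3) = -1.
Reached (1/3) = 1. Collecting the sign flips along the way, the symbol is -1.

-1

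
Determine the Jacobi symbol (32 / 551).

Pull out 2^5: since 551 ≡ 7 (mod 8), (2/551) = +1, so (2/551)^5 = +1.
Reached (1/551) = 1. Collecting the sign flips along the way, the symbol is +1.

1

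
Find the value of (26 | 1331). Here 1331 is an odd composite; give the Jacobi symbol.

Pull out 2: since 1331 ≡ 3 (mod 8), (2/1331) = -1.
Reciprocity: 13 ≡ 1 and 1331 ≡ 3 (mod 4), so (13/1331) = +(1331/13).
Reduce top mod 13: now compute (5/13).
Reciprocity: 5 ≡ 1 and 13 ≡ 1 (mod 4), so (5/13) = +(13/5).
Reduce top mod 5: now compute (3/5).
Reciprocity: 3 ≡ 3 and 5 ≡ 1 (mod 4), so (3/5) = +(5/3).
Reduce top mod 3: now compute (2/3).
Pull out 2: since 3 ≡ 3 (mod 8), (2/3) = -1.
Reached (1/3) = 1. Collecting the sign flips along the way, the symbol is +1.

1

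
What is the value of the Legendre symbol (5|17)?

Euler's criterion: (5/17) ≡ 5^8 (mod 17).
5^2 ≡ 8 (mod 17)
5^4 ≡ 13 (mod 17)
5^8 ≡ 16 (mod 17)
5^8 = 5^(8) ≡ 16 (mod 17).
Result is 16 ≡ −1, so (5/17) = −1.

-1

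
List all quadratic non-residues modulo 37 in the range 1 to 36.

Square k = 1,…,18 (k and 37−k give the same square):
1²=1, 2²=4, 3²=9, 4²=16, 5²=25, 6²=36, 7²≡12, 8²≡27, 9²≡7, 10²≡26, 11²≡10, 12²≡33, 13²≡21, 14²≡11, 15²≡3, 16²≡34, 17²≡30, 18²≡28 (mod 37).
The residues are {1, 3, 4, 7, 9, 10, 11, 12, 16, 21, 25, 26, 27, 28, 30, 33, 34, 36}; the non-residues are the remaining 18 nonzero classes.

2, 5, 6, 8, 13, 14, 15, 17, 18, 19, 20, 22, 23, 24, 29, 31, 32, 35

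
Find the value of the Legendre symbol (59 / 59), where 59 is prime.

0

First reduce: 59 ≡ 0 (mod 59).
Top reduces to 0: gcd > 1, so the symbol is 0.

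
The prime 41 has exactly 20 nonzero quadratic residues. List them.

1, 2, 4, 5, 8, 9, 10, 16, 18, 20, 21, 23, 25, 31, 32, 33, 36, 37, 39, 40

Square k = 1,…,20 (k and 41−k give the same square):
1²=1, 2²=4, 3²=9, 4²=16, 5²=25, 6²=36, 7²≡8, 8²≡23, 9²≡40, 10²≡18, 11²≡39, 12²≡21, 13²≡5, 14²≡32, 15²≡20, 16²≡10, 17²≡2, 18²≡37, 19²≡33, 20²≡31 (mod 41).
So the quadratic residues mod 41 are {1, 2, 4, 5, 8, 9, 10, 16, 18, 20, 21, 23, 25, 31, 32, 33, 36, 37, 39, 40}.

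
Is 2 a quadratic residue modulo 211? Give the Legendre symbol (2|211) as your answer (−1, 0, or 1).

-1

Pull out 2: since 211 ≡ 3 (mod 8), (2/211) = -1.
Reached (1/211) = 1. Collecting the sign flips along the way, the symbol is -1.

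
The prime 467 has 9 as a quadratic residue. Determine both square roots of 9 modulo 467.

3, 464

Since 467 ≡ 3 (mod 4), a square root of 9 is 9^((467+1)/4) = 9^117 mod 467.
Repeated squaring: 9^2≡81, 9^4≡23, 9^8≡62, 9^16≡108, 9^32≡456, 9^64≡121 (mod 467).
9^117 = 9^(64+32+16+4+1) ≡ 3 (mod 467).
Check: 3² = 9 ≡ 9 (mod 467). The two roots are 3 and 464.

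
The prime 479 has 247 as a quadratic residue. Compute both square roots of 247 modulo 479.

60, 419

Since 479 ≡ 3 (mod 4), a square root of 247 is 247^((479+1)/4) = 247^120 mod 479.
Repeated squaring: 247^2≡176, 247^4≡320, 247^8≡373, 247^16≡219, 247^32≡61, 247^64≡368 (mod 479).
247^120 = 247^(64+32+16+8) ≡ 60 (mod 479).
Check: 60² = 3600 ≡ 247 (mod 479). The two roots are 60 and 419.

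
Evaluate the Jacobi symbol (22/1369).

1

Pull out 2: since 1369 ≡ 1 (mod 8), (2/1369) = +1.
Reciprocity: 11 ≡ 3 and 1369 ≡ 1 (mod 4), so (11/1369) = +(1369/11).
Reduce top mod 11: now compute (5/11).
Reciprocity: 5 ≡ 1 and 11 ≡ 3 (mod 4), so (5/11) = +(11/5).
Reduce top mod 5: now compute (1/5).
Reached (1/5) = 1. Collecting the sign flips along the way, the symbol is +1.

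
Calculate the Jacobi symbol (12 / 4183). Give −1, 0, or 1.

-1

Pull out 2^2: since 4183 ≡ 7 (mod 8), (2/4183) = +1, so (2/4183)^2 = +1.
Reciprocity: 3 ≡ 3 and 4183 ≡ 3 (mod 4), so (3/4183) = −(4183/3).
Reduce top mod 3: now compute (1/3).
Reached (1/3) = 1. Collecting the sign flips along the way, the symbol is -1.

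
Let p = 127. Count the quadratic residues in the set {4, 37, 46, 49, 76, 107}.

5

(4/127) = +1 → QR.
(37/127) = +1 → QR.
(46/127) = -1 → non-residue.
(49/127) = +1 → QR.
(76/127) = +1 → QR.
(107/127) = +1 → QR.
Total quadratic residues among the 6: 5.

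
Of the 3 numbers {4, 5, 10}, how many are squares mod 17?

1

(4/17) = +1 → QR.
(5/17) = -1 → non-residue.
(10/17) = -1 → non-residue.
Total quadratic residues among the 3: 1.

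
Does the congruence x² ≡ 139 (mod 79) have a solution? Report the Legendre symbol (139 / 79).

-1

Euler's criterion: (139/79) ≡ 60^39 (mod 79).
60^2 ≡ 45 (mod 79)
60^4 ≡ 50 (mod 79)
60^8 ≡ 51 (mod 79)
60^16 ≡ 73 (mod 79)
60^32 ≡ 36 (mod 79)
60^39 = 60^(32+4+2+1) ≡ 78 (mod 79).
Result is 78 ≡ −1, so (139/79) = −1.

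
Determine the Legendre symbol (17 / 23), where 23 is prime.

-1

Reciprocity: 17 ≡ 1 and 23 ≡ 3 (mod 4), so (17/23) = +(23/17).
Reduce top mod 17: now compute (6/17).
Pull out 2: since 17 ≡ 1 (mod 8), (2/17) = +1.
Reciprocity: 3 ≡ 3 and 17 ≡ 1 (mod 4), so (3/17) = +(17/3).
Reduce top mod 3: now compute (2/3).
Pull out 2: since 3 ≡ 3 (mod 8), (2/3) = -1.
Reached (1/3) = 1. Collecting the sign flips along the way, the symbol is -1.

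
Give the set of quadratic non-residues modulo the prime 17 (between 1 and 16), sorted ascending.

Square k = 1,…,8 (k and 17−k give the same square):
1²=1, 2²=4, 3²=9, 4²=16, 5²≡8, 6²≡2, 7²≡15, 8²≡13 (mod 17).
The residues are {1, 2, 4, 8, 9, 13, 15, 16}; the non-residues are the remaining 8 nonzero classes.

3, 5, 6, 7, 10, 11, 12, 14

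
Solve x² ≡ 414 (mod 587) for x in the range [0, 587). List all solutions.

Since 587 ≡ 3 (mod 4), a square root of 414 is 414^((587+1)/4) = 414^147 mod 587.
Repeated squaring: 414^2≡579, 414^4≡64, 414^8≡574, 414^16≡169, 414^32≡385, 414^64≡301, 414^128≡203 (mod 587).
414^147 = 414^(128+16+2+1) ≡ 219 (mod 587).
Check: 219² = 47961 ≡ 414 (mod 587). The two roots are 219 and 368.

219, 368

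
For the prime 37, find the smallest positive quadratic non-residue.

2

(2/37) = −1, so 2 is the smallest positive non-residue mod 37.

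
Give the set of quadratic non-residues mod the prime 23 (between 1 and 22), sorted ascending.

5 7 10 11 14 15 17 19 20 21 22

Square k = 1,…,11 (k and 23−k give the same square):
1²=1, 2²=4, 3²=9, 4²=16, 5²≡2, 6²≡13, 7²≡3, 8²≡18, 9²≡12, 10²≡8, 11²≡6 (mod 23).
The residues are {1, 2, 3, 4, 6, 8, 9, 12, 13, 16, 18}; the non-residues are the remaining 11 nonzero classes.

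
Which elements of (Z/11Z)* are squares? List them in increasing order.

1 3 4 5 9

Square k = 1,…,5 (k and 11−k give the same square):
1²=1, 2²=4, 3²=9, 4²≡5, 5²≡3 (mod 11).
So the quadratic residues mod 11 are {1, 3, 4, 5, 9}.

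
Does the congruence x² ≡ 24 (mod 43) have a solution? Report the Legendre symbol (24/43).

Euler's criterion: (24/43) ≡ 24^21 (mod 43).
24^2 ≡ 17 (mod 43)
24^4 ≡ 31 (mod 43)
24^8 ≡ 15 (mod 43)
24^16 ≡ 10 (mod 43)
24^21 = 24^(16+4+1) ≡ 1 (mod 43).
Result is 1, so (24/43) = 1.

1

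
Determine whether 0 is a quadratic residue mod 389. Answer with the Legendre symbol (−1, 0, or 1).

0

Top reduces to 0: gcd > 1, so the symbol is 0.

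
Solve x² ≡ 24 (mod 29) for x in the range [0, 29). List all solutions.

13, 16

29 ≡ 1 (mod 4), so we find a root by search.
Trying successive values, 13² = 169 ≡ 24 (mod 29). The other root is 29 − 13 = 16.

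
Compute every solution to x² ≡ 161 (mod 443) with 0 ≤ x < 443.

Since 443 ≡ 3 (mod 4), a square root of 161 is 161^((443+1)/4) = 161^111 mod 443.
Repeated squaring: 161^2≡227, 161^4≡141, 161^8≡389, 161^16≡258, 161^32≡114, 161^64≡149 (mod 443).
161^111 = 161^(64+32+8+4+2+1) ≡ 106 (mod 443).
Check: 106² = 11236 ≡ 161 (mod 443). The two roots are 106 and 337.

106, 337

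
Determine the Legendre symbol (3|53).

-1

Reciprocity: 3 ≡ 3 and 53 ≡ 1 (mod 4), so (3/53) = +(53/3).
Reduce top mod 3: now compute (2/3).
Pull out 2: since 3 ≡ 3 (mod 8), (2/3) = -1.
Reached (1/3) = 1. Collecting the sign flips along the way, the symbol is -1.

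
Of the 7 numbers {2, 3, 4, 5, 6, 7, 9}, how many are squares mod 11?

4

(2/11) = -1 → non-residue.
(3/11) = +1 → QR.
(4/11) = +1 → QR.
(5/11) = +1 → QR.
(6/11) = -1 → non-residue.
(7/11) = -1 → non-residue.
(9/11) = +1 → QR.
Total quadratic residues among the 7: 4.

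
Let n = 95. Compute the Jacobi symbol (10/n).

Pull out 2: since 95 ≡ 7 (mod 8), (2/95) = +1.
Reciprocity: 5 ≡ 1 and 95 ≡ 3 (mod 4), so (5/95) = +(95/5).
Reduce top mod 5: now compute (0/5).
Top reduces to 0: gcd > 1, so the symbol is 0.

0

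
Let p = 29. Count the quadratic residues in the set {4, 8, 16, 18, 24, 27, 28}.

4

(4/29) = +1 → QR.
(8/29) = -1 → non-residue.
(16/29) = +1 → QR.
(18/29) = -1 → non-residue.
(24/29) = +1 → QR.
(27/29) = -1 → non-residue.
(28/29) = +1 → QR.
Total quadratic residues among the 7: 4.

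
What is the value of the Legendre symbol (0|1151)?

0

Top reduces to 0: gcd > 1, so the symbol is 0.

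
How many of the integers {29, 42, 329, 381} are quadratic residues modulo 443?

1

(29/443) = -1 → non-residue.
(42/443) = +1 → QR.
(329/443) = -1 → non-residue.
(381/443) = -1 → non-residue.
Total quadratic residues among the 4: 1.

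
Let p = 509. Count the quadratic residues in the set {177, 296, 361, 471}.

(177/509) = +1 → QR.
(296/509) = -1 → non-residue.
(361/509) = +1 → QR.
(471/509) = +1 → QR.
Total quadratic residues among the 4: 3.

3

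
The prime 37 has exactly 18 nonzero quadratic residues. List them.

1,3,4,7,9,10,11,12,16,21,25,26,27,28,30,33,34,36

Square k = 1,…,18 (k and 37−k give the same square):
1²=1, 2²=4, 3²=9, 4²=16, 5²=25, 6²=36, 7²≡12, 8²≡27, 9²≡7, 10²≡26, 11²≡10, 12²≡33, 13²≡21, 14²≡11, 15²≡3, 16²≡34, 17²≡30, 18²≡28 (mod 37).
So the quadratic residues mod 37 are {1, 3, 4, 7, 9, 10, 11, 12, 16, 21, 25, 26, 27, 28, 30, 33, 34, 36}.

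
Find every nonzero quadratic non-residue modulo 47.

5 10 11 13 15 19 20 22 23 26 29 30 31 33 35 38 39 40 41 43 44 45 46

Square k = 1,…,23 (k and 47−k give the same square):
1²=1, 2²=4, 3²=9, 4²=16, 5²=25, 6²=36, 7²≡2, 8²≡17, 9²≡34, 10²≡6, 11²≡27, 12²≡3, 13²≡28, 14²≡8, 15²≡37, 16²≡21, 17²≡7, 18²≡42, 19²≡32, 20²≡24, 21²≡18, 22²≡14, 23²≡12 (mod 47).
The residues are {1, 2, 3, 4, 6, 7, 8, 9, 12, 14, 16, 17, 18, 21, 24, 25, 27, 28, 32, 34, 36, 37, 42}; the non-residues are the remaining 23 nonzero classes.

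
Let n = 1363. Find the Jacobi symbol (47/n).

0

Reciprocity: 47 ≡ 3 and 1363 ≡ 3 (mod 4), so (47/1363) = −(1363/47).
Reduce top mod 47: now compute (0/47).
Top reduces to 0: gcd > 1, so the symbol is 0.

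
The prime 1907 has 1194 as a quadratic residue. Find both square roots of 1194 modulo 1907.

Since 1907 ≡ 3 (mod 4), a square root of 1194 is 1194^((1907+1)/4) = 1194^477 mod 1907.
Repeated squaring: 1194^2≡1107, 1194^4≡1155, 1194^8≡1032, 1194^16≡918, 1194^32≡1737, 1194^64≡295, 1194^128≡1210, 1194^256≡1431 (mod 1907).
1194^477 = 1194^(256+128+64+16+8+4+1) ≡ 550 (mod 1907).
Check: 550² = 302500 ≡ 1194 (mod 1907). The two roots are 550 and 1357.

550, 1357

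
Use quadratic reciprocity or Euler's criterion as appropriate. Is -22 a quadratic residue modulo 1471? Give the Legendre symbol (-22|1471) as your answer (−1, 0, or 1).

-1

First reduce: -22 ≡ 1449 (mod 1471).
Reciprocity: 1449 ≡ 1 and 1471 ≡ 3 (mod 4), so (1449/1471) = +(1471/1449).
Reduce top mod 1449: now compute (22/1449).
Pull out 2: since 1449 ≡ 1 (mod 8), (2/1449) = +1.
Reciprocity: 11 ≡ 3 and 1449 ≡ 1 (mod 4), so (11/1449) = +(1449/11).
Reduce top mod 11: now compute (8/11).
Pull out 2^3: since 11 ≡ 3 (mod 8), (2/11) = -1, so (2/11)^3 = -1.
Reached (1/11) = 1. Collecting the sign flips along the way, the symbol is -1.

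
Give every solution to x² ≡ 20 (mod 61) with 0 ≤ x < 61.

61 ≡ 1 (mod 4), so we find a root by search.
Trying successive values, 9² = 81 ≡ 20 (mod 61). The other root is 61 − 9 = 52.

9, 52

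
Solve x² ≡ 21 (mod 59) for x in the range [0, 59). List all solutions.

Since 59 ≡ 3 (mod 4), a square root of 21 is 21^((59+1)/4) = 21^15 mod 59.
Repeated squaring: 21^2≡28, 21^4≡17, 21^8≡53 (mod 59).
21^15 = 21^(8+4+2+1) ≡ 27 (mod 59).
Check: 27² = 729 ≡ 21 (mod 59). The two roots are 27 and 32.

27, 32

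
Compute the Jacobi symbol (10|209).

Pull out 2: since 209 ≡ 1 (mod 8), (2/209) = +1.
Reciprocity: 5 ≡ 1 and 209 ≡ 1 (mod 4), so (5/209) = +(209/5).
Reduce top mod 5: now compute (4/5).
Pull out 2^2: since 5 ≡ 5 (mod 8), (2/5) = -1, so (2/5)^2 = +1.
Reached (1/5) = 1. Collecting the sign flips along the way, the symbol is +1.

1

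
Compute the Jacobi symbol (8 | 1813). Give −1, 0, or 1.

Pull out 2^3: since 1813 ≡ 5 (mod 8), (2/1813) = -1, so (2/1813)^3 = -1.
Reached (1/1813) = 1. Collecting the sign flips along the way, the symbol is -1.

-1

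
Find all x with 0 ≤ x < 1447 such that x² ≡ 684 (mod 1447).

Since 1447 ≡ 3 (mod 4), a square root of 684 is 684^((1447+1)/4) = 684^362 mod 1447.
Repeated squaring: 684^2≡475, 684^4≡1340, 684^8≡1320, 684^16≡212, 684^32≡87, 684^64≡334, 684^128≡137, 684^256≡1405 (mod 1447).
684^362 = 684^(256+64+32+8+2) ≡ 242 (mod 1447).
Check: 242² = 58564 ≡ 684 (mod 1447). The two roots are 242 and 1205.

242, 1205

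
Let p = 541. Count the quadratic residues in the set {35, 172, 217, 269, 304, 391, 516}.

(35/541) = +1 → QR.
(172/541) = +1 → QR.
(217/541) = +1 → QR.
(269/541) = -1 → non-residue.
(304/541) = +1 → QR.
(391/541) = -1 → non-residue.
(516/541) = +1 → QR.
Total quadratic residues among the 7: 5.

5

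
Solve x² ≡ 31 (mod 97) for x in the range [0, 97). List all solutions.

97 ≡ 1 (mod 4), so we find a root by search.
Trying successive values, 15² = 225 ≡ 31 (mod 97). The other root is 97 − 15 = 82.

15, 82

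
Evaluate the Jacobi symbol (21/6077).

-1

Reciprocity: 21 ≡ 1 and 6077 ≡ 1 (mod 4), so (21/6077) = +(6077/21).
Reduce top mod 21: now compute (8/21).
Pull out 2^3: since 21 ≡ 5 (mod 8), (2/21) = -1, so (2/21)^3 = -1.
Reached (1/21) = 1. Collecting the sign flips along the way, the symbol is -1.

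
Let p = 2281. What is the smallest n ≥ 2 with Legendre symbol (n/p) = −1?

7

(2/2281) = +1, so 2 is a residue.
(3/2281) = +1, so 3 is a residue.
(4/2281) = +1, so 4 is a residue.
(5/2281) = +1, so 5 is a residue.
(6/2281) = +1, so 6 is a residue.
(7/2281) = −1, so 7 is the smallest positive non-residue mod 2281.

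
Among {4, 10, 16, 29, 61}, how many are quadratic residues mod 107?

(4/107) = +1 → QR.
(10/107) = +1 → QR.
(16/107) = +1 → QR.
(29/107) = +1 → QR.
(61/107) = +1 → QR.
Total quadratic residues among the 5: 5.

5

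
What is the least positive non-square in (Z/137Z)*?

3

(2/137) = +1, so 2 is a residue.
(3/137) = −1, so 3 is the smallest positive non-residue mod 137.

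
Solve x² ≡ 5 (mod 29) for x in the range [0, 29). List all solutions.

11, 18

29 ≡ 1 (mod 4), so we find a root by search.
Trying successive values, 11² = 121 ≡ 5 (mod 29). The other root is 29 − 11 = 18.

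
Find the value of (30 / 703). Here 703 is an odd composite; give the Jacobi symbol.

1

Pull out 2: since 703 ≡ 7 (mod 8), (2/703) = +1.
Reciprocity: 15 ≡ 3 and 703 ≡ 3 (mod 4), so (15/703) = −(703/15).
Reduce top mod 15: now compute (13/15).
Reciprocity: 13 ≡ 1 and 15 ≡ 3 (mod 4), so (13/15) = +(15/13).
Reduce top mod 13: now compute (2/13).
Pull out 2: since 13 ≡ 5 (mod 8), (2/13) = -1.
Reached (1/13) = 1. Collecting the sign flips along the way, the symbol is +1.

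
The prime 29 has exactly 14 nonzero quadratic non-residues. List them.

2, 3, 8, 10, 11, 12, 14, 15, 17, 18, 19, 21, 26, 27

Square k = 1,…,14 (k and 29−k give the same square):
1²=1, 2²=4, 3²=9, 4²=16, 5²=25, 6²≡7, 7²≡20, 8²≡6, 9²≡23, 10²≡13, 11²≡5, 12²≡28, 13²≡24, 14²≡22 (mod 29).
The residues are {1, 4, 5, 6, 7, 9, 13, 16, 20, 22, 23, 24, 25, 28}; the non-residues are the remaining 14 nonzero classes.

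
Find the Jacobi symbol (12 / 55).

Pull out 2^2: since 55 ≡ 7 (mod 8), (2/55) = +1, so (2/55)^2 = +1.
Reciprocity: 3 ≡ 3 and 55 ≡ 3 (mod 4), so (3/55) = −(55/3).
Reduce top mod 3: now compute (1/3).
Reached (1/3) = 1. Collecting the sign flips along the way, the symbol is -1.

-1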